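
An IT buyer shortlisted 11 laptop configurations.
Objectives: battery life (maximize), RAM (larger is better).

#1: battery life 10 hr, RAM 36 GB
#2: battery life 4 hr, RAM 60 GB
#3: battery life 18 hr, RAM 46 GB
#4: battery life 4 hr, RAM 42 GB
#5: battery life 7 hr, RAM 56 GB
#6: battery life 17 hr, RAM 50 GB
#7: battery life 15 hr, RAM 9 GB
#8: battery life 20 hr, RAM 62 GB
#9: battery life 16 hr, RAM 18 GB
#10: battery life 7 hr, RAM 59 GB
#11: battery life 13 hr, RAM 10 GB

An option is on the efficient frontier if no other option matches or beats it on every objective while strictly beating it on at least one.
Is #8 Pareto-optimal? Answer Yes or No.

Yes

#1: worse on battery life (10 vs 20).
#2: worse on battery life (4 vs 20).
#3: worse on battery life (18 vs 20).
#4: worse on battery life (4 vs 20).
#5: worse on battery life (7 vs 20).
#6: worse on battery life (17 vs 20).
#7: worse on battery life (15 vs 20).
#9: worse on battery life (16 vs 20).
#10: worse on battery life (7 vs 20).
#11: worse on battery life (13 vs 20).
No option is at least as good as #8 on every objective and strictly better on one.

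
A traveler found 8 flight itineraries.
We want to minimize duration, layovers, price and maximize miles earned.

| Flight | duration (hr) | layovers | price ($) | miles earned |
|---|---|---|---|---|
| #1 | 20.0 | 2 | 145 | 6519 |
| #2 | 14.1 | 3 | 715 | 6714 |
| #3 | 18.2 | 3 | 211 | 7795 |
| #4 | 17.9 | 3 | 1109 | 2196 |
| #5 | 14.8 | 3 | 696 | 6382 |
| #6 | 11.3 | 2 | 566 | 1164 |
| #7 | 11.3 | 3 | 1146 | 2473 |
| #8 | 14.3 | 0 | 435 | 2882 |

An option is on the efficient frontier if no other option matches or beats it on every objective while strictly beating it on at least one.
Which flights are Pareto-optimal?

#1, #2, #3, #5, #6, #7, #8

#1: not dominated (best price).
#2: not dominated.
#3: not dominated (best miles earned).
#4: dominated by #2 (duration 14.1≤17.9, layovers 3≤3, price 715≤1109, miles earned 6714≥2196).
#5: not dominated.
#6: not dominated.
#7: not dominated.
#8: not dominated (best layovers).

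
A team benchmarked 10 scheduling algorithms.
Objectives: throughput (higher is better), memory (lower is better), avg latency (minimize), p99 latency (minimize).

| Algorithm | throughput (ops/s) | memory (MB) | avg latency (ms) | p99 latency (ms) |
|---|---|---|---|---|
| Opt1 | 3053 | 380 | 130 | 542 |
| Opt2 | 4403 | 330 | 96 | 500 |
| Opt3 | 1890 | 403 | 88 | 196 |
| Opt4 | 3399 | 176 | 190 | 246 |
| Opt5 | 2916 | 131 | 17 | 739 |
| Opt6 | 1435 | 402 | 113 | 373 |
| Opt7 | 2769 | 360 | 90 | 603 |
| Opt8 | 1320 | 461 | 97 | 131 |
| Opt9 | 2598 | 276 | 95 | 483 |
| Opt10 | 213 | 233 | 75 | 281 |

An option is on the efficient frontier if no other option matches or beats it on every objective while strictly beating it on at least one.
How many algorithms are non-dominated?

Opt1: dominated by Opt2 (throughput 4403≥3053, memory 330≤380, avg latency 96≤130, p99 latency 500≤542).
Opt2: not dominated (best throughput).
Opt3: not dominated.
Opt4: not dominated.
Opt5: not dominated (best memory).
Opt6: not dominated.
Opt7: not dominated.
Opt8: not dominated (best p99 latency).
Opt9: not dominated.
Opt10: not dominated.
Pareto-optimal: Opt2, Opt3, Opt4, Opt5, Opt6, Opt7, Opt8, Opt9, Opt10 → 9.

9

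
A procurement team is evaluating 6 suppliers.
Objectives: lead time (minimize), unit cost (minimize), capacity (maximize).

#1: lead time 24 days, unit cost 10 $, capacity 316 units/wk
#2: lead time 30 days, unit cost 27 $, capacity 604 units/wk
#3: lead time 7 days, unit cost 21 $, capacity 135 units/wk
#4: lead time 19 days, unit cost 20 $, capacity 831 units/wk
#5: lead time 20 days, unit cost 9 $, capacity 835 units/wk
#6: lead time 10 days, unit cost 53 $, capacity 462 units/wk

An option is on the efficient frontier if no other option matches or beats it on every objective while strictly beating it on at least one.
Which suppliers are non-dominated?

#3, #4, #5, #6

#1: dominated by #5 (lead time 20≤24, unit cost 9≤10, capacity 835≥316).
#2: dominated by #4 (lead time 19≤30, unit cost 20≤27, capacity 831≥604).
#3: not dominated (best lead time).
#4: not dominated.
#5: not dominated (best unit cost).
#6: not dominated.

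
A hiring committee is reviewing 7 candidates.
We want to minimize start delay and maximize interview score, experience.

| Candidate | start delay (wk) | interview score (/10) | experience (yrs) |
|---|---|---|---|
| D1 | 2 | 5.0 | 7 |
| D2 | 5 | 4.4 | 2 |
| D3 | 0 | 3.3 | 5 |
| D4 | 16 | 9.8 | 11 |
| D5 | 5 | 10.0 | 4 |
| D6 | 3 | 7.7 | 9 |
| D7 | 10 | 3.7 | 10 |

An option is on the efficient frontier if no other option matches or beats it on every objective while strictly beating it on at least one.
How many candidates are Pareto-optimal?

6

D1: not dominated.
D2: dominated by D1 (start delay 2≤5, interview score 5.0≥4.4, experience 7≥2).
D3: not dominated (best start delay).
D4: not dominated (best experience).
D5: not dominated (best interview score).
D6: not dominated.
D7: not dominated.
Pareto-optimal: D1, D3, D4, D5, D6, D7 → 6.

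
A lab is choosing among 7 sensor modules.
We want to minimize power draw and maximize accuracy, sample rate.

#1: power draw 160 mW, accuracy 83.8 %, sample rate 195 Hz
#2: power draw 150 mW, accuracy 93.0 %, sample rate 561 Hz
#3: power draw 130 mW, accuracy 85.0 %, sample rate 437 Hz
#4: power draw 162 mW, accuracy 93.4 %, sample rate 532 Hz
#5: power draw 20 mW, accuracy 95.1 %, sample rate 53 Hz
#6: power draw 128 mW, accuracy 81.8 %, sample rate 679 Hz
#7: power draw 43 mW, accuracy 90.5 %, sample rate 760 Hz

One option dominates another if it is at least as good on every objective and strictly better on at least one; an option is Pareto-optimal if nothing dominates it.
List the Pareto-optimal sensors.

#2, #4, #5, #7

#1: dominated by #2 (power draw 150≤160, accuracy 93.0≥83.8, sample rate 561≥195).
#2: not dominated.
#3: dominated by #7 (power draw 43≤130, accuracy 90.5≥85.0, sample rate 760≥437).
#4: not dominated.
#5: not dominated (best power draw).
#6: dominated by #7 (power draw 43≤128, accuracy 90.5≥81.8, sample rate 760≥679).
#7: not dominated (best sample rate).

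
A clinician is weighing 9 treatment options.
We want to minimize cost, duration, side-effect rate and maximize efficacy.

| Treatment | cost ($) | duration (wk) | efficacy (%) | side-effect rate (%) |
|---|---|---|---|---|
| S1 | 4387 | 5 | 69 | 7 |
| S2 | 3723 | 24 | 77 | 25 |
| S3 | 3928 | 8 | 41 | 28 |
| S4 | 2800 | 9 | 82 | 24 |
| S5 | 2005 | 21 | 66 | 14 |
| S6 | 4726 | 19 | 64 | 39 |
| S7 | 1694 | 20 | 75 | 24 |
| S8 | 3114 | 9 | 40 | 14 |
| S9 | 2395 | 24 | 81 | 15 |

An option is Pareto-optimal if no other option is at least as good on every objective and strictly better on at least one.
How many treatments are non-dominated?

7

S1: not dominated (best duration).
S2: dominated by S4 (cost 2800≤3723, duration 9≤24, efficacy 82≥77, side-effect rate 24≤25).
S3: not dominated.
S4: not dominated (best efficacy).
S5: not dominated.
S6: dominated by S1 (cost 4387≤4726, duration 5≤19, efficacy 69≥64, side-effect rate 7≤39).
S7: not dominated (best cost).
S8: not dominated.
S9: not dominated.
Pareto-optimal: S1, S3, S4, S5, S7, S8, S9 → 7.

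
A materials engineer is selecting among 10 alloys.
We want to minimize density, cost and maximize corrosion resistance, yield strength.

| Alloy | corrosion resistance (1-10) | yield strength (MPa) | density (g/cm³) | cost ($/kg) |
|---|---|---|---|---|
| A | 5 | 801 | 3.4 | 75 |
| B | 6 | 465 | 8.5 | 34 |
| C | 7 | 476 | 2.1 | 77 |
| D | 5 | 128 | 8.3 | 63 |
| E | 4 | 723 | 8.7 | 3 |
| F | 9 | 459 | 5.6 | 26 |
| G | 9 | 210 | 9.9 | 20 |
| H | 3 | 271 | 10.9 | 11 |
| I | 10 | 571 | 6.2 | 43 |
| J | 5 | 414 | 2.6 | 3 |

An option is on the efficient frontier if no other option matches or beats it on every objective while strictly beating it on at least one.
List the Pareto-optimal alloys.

A: not dominated (best yield strength).
B: not dominated.
C: not dominated (best density).
D: dominated by F (corrosion resistance 9≥5, yield strength 459≥128, density 5.6≤8.3, cost 26≤63).
E: not dominated.
F: not dominated.
G: not dominated.
H: dominated by E (corrosion resistance 4≥3, yield strength 723≥271, density 8.7≤10.9, cost 3≤11).
I: not dominated (best corrosion resistance).
J: not dominated.

A, B, C, E, F, G, I, J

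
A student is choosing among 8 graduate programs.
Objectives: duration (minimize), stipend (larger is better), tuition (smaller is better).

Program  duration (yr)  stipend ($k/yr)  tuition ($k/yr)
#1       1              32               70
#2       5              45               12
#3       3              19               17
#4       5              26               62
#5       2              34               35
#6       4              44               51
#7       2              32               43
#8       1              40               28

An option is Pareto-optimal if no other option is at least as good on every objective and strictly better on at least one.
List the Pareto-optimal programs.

#1: dominated by #8 (duration 1≤1, stipend 40≥32, tuition 28≤70).
#2: not dominated (best stipend).
#3: not dominated.
#4: dominated by #2 (duration 5≤5, stipend 45≥26, tuition 12≤62).
#5: dominated by #8 (duration 1≤2, stipend 40≥34, tuition 28≤35).
#6: not dominated.
#7: dominated by #5 (duration 2≤2, stipend 34≥32, tuition 35≤43).
#8: not dominated.

#2, #3, #6, #8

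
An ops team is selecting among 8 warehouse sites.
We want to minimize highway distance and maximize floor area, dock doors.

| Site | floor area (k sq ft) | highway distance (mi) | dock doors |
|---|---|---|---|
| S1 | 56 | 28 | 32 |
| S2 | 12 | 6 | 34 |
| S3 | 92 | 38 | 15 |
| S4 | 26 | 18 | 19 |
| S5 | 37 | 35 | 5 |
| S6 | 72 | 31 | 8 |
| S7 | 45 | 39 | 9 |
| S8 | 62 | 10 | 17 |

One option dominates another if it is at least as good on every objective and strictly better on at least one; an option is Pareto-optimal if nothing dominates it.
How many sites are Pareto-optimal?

S1: not dominated.
S2: not dominated (best highway distance).
S3: not dominated (best floor area).
S4: not dominated.
S5: dominated by S1 (floor area 56≥37, highway distance 28≤35, dock doors 32≥5).
S6: not dominated.
S7: dominated by S1 (floor area 56≥45, highway distance 28≤39, dock doors 32≥9).
S8: not dominated.
Pareto-optimal: S1, S2, S3, S4, S6, S8 → 6.

6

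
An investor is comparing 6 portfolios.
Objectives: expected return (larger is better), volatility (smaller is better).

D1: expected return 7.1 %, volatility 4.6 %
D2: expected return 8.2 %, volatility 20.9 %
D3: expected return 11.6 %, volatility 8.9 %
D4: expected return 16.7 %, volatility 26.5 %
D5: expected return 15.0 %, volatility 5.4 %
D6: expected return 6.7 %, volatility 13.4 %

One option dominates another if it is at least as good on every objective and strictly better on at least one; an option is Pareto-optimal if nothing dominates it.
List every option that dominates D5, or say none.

D1: worse on expected return (7.1 vs 15.0).
D2: worse on expected return (8.2 vs 15.0).
D3: worse on expected return (11.6 vs 15.0).
D4: worse on volatility (26.5 vs 5.4).
D6: worse on expected return (6.7 vs 15.0).
No option dominates D5.

none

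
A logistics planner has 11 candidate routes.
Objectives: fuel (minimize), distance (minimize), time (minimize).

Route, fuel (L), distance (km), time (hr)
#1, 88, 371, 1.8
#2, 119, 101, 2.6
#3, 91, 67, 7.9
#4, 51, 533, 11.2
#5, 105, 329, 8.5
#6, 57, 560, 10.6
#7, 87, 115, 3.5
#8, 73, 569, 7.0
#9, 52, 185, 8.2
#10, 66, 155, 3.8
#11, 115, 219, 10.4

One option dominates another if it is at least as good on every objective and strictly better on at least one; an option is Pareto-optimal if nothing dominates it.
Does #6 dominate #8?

#6 vs #8: #6 is worse on time (10.6 vs 7.0), so it does not dominate #8.

No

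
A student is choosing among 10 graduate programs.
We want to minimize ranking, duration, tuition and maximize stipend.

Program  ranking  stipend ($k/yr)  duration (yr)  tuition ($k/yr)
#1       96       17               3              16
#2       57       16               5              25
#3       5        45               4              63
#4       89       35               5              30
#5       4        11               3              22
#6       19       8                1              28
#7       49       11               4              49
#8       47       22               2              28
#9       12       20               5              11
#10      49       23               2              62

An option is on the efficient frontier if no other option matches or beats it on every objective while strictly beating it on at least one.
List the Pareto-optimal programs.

#1, #3, #4, #5, #6, #8, #9, #10

#1: not dominated.
#2: dominated by #9 (ranking 12≤57, stipend 20≥16, duration 5≤5, tuition 11≤25).
#3: not dominated (best stipend).
#4: not dominated.
#5: not dominated (best ranking).
#6: not dominated (best duration).
#7: dominated by #5 (ranking 4≤49, stipend 11≥11, duration 3≤4, tuition 22≤49).
#8: not dominated.
#9: not dominated (best tuition).
#10: not dominated.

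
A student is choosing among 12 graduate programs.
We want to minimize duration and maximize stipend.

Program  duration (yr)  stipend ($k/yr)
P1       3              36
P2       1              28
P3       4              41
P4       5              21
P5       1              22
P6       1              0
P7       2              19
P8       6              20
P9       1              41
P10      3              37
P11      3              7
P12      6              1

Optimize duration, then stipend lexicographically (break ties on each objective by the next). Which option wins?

P9

First minimize duration: best is 1, kept {P2, P5, P6, P9}.
Then maximize stipend: best is 41, kept {P9}.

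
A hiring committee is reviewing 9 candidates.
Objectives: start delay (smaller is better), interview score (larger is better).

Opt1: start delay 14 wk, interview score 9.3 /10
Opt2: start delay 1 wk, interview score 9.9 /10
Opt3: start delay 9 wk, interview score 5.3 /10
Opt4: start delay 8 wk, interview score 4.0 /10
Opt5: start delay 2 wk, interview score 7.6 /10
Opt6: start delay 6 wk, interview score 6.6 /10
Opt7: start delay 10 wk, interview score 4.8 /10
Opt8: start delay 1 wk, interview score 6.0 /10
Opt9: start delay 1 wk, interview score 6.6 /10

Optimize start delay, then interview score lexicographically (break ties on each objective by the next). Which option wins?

First minimize start delay: best is 1, kept {Opt2, Opt8, Opt9}.
Then maximize interview score: best is 9.9, kept {Opt2}.

Opt2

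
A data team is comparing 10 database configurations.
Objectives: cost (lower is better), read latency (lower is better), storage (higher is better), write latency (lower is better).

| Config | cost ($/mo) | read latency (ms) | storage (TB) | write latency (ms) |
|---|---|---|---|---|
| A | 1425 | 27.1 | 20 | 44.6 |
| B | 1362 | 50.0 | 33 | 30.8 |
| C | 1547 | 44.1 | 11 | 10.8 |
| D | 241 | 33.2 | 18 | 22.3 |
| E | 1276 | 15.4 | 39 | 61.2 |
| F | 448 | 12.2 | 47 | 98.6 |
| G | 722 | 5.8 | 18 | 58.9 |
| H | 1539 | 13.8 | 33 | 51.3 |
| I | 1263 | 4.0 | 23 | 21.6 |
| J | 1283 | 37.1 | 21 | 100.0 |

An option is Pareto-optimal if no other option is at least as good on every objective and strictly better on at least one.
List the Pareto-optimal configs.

B, C, D, E, F, G, H, I

A: dominated by I (cost 1263≤1425, read latency 4.0≤27.1, storage 23≥20, write latency 21.6≤44.6).
B: not dominated.
C: not dominated (best write latency).
D: not dominated (best cost).
E: not dominated.
F: not dominated (best storage).
G: not dominated.
H: not dominated.
I: not dominated (best read latency).
J: dominated by E (cost 1276≤1283, read latency 15.4≤37.1, storage 39≥21, write latency 61.2≤100.0).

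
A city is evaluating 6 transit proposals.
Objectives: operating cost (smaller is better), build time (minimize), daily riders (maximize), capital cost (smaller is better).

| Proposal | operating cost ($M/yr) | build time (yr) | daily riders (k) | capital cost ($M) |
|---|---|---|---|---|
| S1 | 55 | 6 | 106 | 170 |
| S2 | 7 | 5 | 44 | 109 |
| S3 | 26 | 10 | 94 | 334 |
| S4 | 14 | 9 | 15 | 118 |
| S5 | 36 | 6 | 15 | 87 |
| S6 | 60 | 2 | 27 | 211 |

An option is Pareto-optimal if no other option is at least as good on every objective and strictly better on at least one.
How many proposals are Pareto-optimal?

5

S1: not dominated (best daily riders).
S2: not dominated (best operating cost).
S3: not dominated.
S4: dominated by S2 (operating cost 7≤14, build time 5≤9, daily riders 44≥15, capital cost 109≤118).
S5: not dominated (best capital cost).
S6: not dominated (best build time).
Pareto-optimal: S1, S2, S3, S5, S6 → 5.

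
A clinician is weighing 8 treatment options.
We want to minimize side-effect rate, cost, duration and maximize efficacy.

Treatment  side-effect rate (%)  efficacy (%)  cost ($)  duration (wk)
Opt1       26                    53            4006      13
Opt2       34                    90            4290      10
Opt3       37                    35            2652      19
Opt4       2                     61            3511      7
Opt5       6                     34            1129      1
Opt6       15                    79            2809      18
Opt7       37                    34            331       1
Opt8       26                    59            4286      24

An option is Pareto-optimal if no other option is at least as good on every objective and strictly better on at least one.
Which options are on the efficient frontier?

Opt1: dominated by Opt4 (side-effect rate 2≤26, efficacy 61≥53, cost 3511≤4006, duration 7≤13).
Opt2: not dominated (best efficacy).
Opt3: not dominated.
Opt4: not dominated (best side-effect rate).
Opt5: not dominated.
Opt6: not dominated.
Opt7: not dominated (best cost).
Opt8: dominated by Opt4 (side-effect rate 2≤26, efficacy 61≥59, cost 3511≤4286, duration 7≤24).

Opt2, Opt3, Opt4, Opt5, Opt6, Opt7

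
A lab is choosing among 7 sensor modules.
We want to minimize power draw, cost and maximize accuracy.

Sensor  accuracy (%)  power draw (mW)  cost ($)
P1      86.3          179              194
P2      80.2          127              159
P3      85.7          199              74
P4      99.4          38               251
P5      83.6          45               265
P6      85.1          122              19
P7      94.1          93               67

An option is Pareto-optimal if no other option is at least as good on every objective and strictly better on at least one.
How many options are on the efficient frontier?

3

P1: dominated by P7 (accuracy 94.1≥86.3, power draw 93≤179, cost 67≤194).
P2: dominated by P6 (accuracy 85.1≥80.2, power draw 122≤127, cost 19≤159).
P3: dominated by P7 (accuracy 94.1≥85.7, power draw 93≤199, cost 67≤74).
P4: not dominated (best accuracy).
P5: dominated by P4 (accuracy 99.4≥83.6, power draw 38≤45, cost 251≤265).
P6: not dominated (best cost).
P7: not dominated.
Pareto-optimal: P4, P6, P7 → 3.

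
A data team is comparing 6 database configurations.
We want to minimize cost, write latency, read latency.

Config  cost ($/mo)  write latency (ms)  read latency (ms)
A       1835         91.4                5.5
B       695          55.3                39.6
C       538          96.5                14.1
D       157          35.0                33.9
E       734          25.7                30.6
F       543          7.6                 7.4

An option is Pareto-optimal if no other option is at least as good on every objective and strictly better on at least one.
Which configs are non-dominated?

A, C, D, F

A: not dominated (best read latency).
B: dominated by D (cost 157≤695, write latency 35.0≤55.3, read latency 33.9≤39.6).
C: not dominated.
D: not dominated (best cost).
E: dominated by F (cost 543≤734, write latency 7.6≤25.7, read latency 7.4≤30.6).
F: not dominated (best write latency).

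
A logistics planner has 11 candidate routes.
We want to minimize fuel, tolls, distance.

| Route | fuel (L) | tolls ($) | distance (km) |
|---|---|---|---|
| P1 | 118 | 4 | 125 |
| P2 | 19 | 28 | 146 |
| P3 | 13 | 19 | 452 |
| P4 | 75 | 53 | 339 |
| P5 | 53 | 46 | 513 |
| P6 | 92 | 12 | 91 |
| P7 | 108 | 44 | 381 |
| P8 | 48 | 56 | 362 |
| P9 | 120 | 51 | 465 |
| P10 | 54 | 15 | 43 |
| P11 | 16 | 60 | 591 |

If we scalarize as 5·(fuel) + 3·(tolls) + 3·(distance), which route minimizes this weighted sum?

P1: 5·118 + 3·4 + 3·125 = 977
P2: 5·19 + 3·28 + 3·146 = 617
P3: 5·13 + 3·19 + 3·452 = 1478
P4: 5·75 + 3·53 + 3·339 = 1551
P5: 5·53 + 3·46 + 3·513 = 1942
P6: 5·92 + 3·12 + 3·91 = 769
P7: 5·108 + 3·44 + 3·381 = 1815
P8: 5·48 + 3·56 + 3·362 = 1494
P9: 5·120 + 3·51 + 3·465 = 2148
P10: 5·54 + 3·15 + 3·43 = 444
P11: 5·16 + 3·60 + 3·591 = 2033
Lowest: P10 at 444.

P10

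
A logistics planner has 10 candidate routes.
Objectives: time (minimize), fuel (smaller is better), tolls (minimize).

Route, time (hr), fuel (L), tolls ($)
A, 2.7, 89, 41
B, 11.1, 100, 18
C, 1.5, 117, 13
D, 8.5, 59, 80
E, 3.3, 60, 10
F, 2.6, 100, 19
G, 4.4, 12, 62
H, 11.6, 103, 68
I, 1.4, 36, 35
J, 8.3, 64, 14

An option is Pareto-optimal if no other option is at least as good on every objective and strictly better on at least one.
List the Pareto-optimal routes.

A: dominated by I (time 1.4≤2.7, fuel 36≤89, tolls 35≤41).
B: dominated by E (time 3.3≤11.1, fuel 60≤100, tolls 10≤18).
C: not dominated.
D: dominated by G (time 4.4≤8.5, fuel 12≤59, tolls 62≤80).
E: not dominated (best tolls).
F: not dominated.
G: not dominated (best fuel).
H: dominated by A (time 2.7≤11.6, fuel 89≤103, tolls 41≤68).
I: not dominated (best time).
J: dominated by E (time 3.3≤8.3, fuel 60≤64, tolls 10≤14).

C, E, F, G, I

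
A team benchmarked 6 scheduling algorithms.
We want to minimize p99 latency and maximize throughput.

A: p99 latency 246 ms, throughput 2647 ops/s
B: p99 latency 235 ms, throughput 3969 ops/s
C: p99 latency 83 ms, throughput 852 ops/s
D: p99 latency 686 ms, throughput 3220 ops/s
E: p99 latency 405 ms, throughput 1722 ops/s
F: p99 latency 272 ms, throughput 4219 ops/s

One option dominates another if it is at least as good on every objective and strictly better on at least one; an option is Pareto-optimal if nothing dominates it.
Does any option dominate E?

A vs E: p99 latency 246≤405, throughput 2647≥1722 — A is at least as good on every objective and strictly better on at least one, so A dominates E.

Yes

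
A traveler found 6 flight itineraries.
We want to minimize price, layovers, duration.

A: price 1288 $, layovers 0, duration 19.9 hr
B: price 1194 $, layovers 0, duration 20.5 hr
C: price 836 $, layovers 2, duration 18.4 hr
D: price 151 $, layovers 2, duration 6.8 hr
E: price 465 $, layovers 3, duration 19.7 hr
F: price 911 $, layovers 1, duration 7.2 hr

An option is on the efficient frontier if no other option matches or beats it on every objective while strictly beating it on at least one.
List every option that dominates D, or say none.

none

A: worse on price (1288 vs 151).
B: worse on price (1194 vs 151).
C: worse on price (836 vs 151).
E: worse on price (465 vs 151).
F: worse on price (911 vs 151).
No option dominates D.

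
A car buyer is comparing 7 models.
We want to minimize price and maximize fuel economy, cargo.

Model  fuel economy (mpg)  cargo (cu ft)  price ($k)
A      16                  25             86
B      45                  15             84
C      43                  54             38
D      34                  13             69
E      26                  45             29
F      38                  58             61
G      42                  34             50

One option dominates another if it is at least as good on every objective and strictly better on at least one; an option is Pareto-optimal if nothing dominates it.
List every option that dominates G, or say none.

C: fuel economy 43≥42, cargo 54≥34, price 38≤50 — dominates G.
Others (A, B, D, E, F) are each worse than G on at least one objective.

C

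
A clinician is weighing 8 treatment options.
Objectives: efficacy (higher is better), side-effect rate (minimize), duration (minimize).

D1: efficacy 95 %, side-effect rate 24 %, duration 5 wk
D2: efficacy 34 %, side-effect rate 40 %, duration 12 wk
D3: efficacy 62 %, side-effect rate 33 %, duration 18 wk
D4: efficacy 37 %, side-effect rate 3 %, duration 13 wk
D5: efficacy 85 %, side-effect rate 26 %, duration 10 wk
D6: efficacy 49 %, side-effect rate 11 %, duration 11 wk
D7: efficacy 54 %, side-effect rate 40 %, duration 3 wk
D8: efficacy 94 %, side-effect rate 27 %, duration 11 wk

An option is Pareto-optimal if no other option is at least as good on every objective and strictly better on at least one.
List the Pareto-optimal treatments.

D1, D4, D6, D7

D1: not dominated (best efficacy).
D2: dominated by D1 (efficacy 95≥34, side-effect rate 24≤40, duration 5≤12).
D3: dominated by D1 (efficacy 95≥62, side-effect rate 24≤33, duration 5≤18).
D4: not dominated (best side-effect rate).
D5: dominated by D1 (efficacy 95≥85, side-effect rate 24≤26, duration 5≤10).
D6: not dominated.
D7: not dominated (best duration).
D8: dominated by D1 (efficacy 95≥94, side-effect rate 24≤27, duration 5≤11).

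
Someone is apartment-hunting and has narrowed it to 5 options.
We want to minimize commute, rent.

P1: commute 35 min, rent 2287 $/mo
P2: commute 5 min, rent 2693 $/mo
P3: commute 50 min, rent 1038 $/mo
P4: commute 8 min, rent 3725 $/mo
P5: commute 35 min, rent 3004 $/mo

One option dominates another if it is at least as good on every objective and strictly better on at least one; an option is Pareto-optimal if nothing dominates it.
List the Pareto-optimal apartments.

P1, P2, P3

P1: not dominated.
P2: not dominated (best commute).
P3: not dominated (best rent).
P4: dominated by P2 (commute 5≤8, rent 2693≤3725).
P5: dominated by P1 (commute 35≤35, rent 2287≤3004).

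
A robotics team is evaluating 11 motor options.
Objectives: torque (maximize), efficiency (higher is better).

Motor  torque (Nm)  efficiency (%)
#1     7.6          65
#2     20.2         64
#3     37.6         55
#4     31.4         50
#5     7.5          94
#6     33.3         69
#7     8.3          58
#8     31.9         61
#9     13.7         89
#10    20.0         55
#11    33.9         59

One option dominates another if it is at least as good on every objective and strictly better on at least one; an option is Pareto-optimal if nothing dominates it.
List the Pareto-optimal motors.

#3, #5, #6, #9, #11

#1: dominated by #6 (torque 33.3≥7.6, efficiency 69≥65).
#2: dominated by #6 (torque 33.3≥20.2, efficiency 69≥64).
#3: not dominated (best torque).
#4: dominated by #3 (torque 37.6≥31.4, efficiency 55≥50).
#5: not dominated (best efficiency).
#6: not dominated.
#7: dominated by #2 (torque 20.2≥8.3, efficiency 64≥58).
#8: dominated by #6 (torque 33.3≥31.9, efficiency 69≥61).
#9: not dominated.
#10: dominated by #2 (torque 20.2≥20.0, efficiency 64≥55).
#11: not dominated.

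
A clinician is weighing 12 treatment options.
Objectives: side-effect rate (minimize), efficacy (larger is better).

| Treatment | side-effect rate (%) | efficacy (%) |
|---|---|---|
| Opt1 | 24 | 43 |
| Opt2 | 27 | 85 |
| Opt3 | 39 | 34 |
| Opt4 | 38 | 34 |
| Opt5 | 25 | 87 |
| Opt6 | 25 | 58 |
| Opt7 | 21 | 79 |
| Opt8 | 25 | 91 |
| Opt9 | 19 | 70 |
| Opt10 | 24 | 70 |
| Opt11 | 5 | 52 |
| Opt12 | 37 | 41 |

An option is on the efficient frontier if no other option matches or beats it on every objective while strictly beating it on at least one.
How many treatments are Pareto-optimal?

4

Opt1: dominated by Opt7 (side-effect rate 21≤24, efficacy 79≥43).
Opt2: dominated by Opt5 (side-effect rate 25≤27, efficacy 87≥85).
Opt3: dominated by Opt1 (side-effect rate 24≤39, efficacy 43≥34).
Opt4: dominated by Opt1 (side-effect rate 24≤38, efficacy 43≥34).
Opt5: dominated by Opt8 (side-effect rate 25≤25, efficacy 91≥87).
Opt6: dominated by Opt5 (side-effect rate 25≤25, efficacy 87≥58).
Opt7: not dominated.
Opt8: not dominated (best efficacy).
Opt9: not dominated.
Opt10: dominated by Opt7 (side-effect rate 21≤24, efficacy 79≥70).
Opt11: not dominated (best side-effect rate).
Opt12: dominated by Opt1 (side-effect rate 24≤37, efficacy 43≥41).
Pareto-optimal: Opt7, Opt8, Opt9, Opt11 → 4.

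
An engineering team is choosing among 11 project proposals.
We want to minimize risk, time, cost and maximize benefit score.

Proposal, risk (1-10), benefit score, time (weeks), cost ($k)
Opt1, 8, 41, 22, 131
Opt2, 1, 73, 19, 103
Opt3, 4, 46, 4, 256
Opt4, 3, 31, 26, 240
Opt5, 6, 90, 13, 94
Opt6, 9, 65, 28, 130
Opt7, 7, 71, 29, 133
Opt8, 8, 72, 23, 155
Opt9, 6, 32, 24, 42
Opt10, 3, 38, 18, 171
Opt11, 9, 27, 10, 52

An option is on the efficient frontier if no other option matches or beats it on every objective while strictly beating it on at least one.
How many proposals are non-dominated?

6

Opt1: dominated by Opt2 (risk 1≤8, benefit score 73≥41, time 19≤22, cost 103≤131).
Opt2: not dominated (best risk).
Opt3: not dominated (best time).
Opt4: dominated by Opt2 (risk 1≤3, benefit score 73≥31, time 19≤26, cost 103≤240).
Opt5: not dominated (best benefit score).
Opt6: dominated by Opt2 (risk 1≤9, benefit score 73≥65, time 19≤28, cost 103≤130).
Opt7: dominated by Opt2 (risk 1≤7, benefit score 73≥71, time 19≤29, cost 103≤133).
Opt8: dominated by Opt2 (risk 1≤8, benefit score 73≥72, time 19≤23, cost 103≤155).
Opt9: not dominated (best cost).
Opt10: not dominated.
Opt11: not dominated.
Pareto-optimal: Opt2, Opt3, Opt5, Opt9, Opt10, Opt11 → 6.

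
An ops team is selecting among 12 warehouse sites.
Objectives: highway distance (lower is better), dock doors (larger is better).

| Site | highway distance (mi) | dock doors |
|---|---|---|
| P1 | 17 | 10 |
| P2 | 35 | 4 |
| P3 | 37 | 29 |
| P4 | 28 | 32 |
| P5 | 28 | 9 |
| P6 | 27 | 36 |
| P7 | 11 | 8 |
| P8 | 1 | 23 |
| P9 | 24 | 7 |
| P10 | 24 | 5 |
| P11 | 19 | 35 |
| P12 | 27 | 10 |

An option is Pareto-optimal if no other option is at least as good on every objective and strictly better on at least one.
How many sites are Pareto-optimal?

3

P1: dominated by P8 (highway distance 1≤17, dock doors 23≥10).
P2: dominated by P1 (highway distance 17≤35, dock doors 10≥4).
P3: dominated by P4 (highway distance 28≤37, dock doors 32≥29).
P4: dominated by P6 (highway distance 27≤28, dock doors 36≥32).
P5: dominated by P1 (highway distance 17≤28, dock doors 10≥9).
P6: not dominated (best dock doors).
P7: dominated by P8 (highway distance 1≤11, dock doors 23≥8).
P8: not dominated (best highway distance).
P9: dominated by P1 (highway distance 17≤24, dock doors 10≥7).
P10: dominated by P1 (highway distance 17≤24, dock doors 10≥5).
P11: not dominated.
P12: dominated by P1 (highway distance 17≤27, dock doors 10≥10).
Pareto-optimal: P6, P8, P11 → 3.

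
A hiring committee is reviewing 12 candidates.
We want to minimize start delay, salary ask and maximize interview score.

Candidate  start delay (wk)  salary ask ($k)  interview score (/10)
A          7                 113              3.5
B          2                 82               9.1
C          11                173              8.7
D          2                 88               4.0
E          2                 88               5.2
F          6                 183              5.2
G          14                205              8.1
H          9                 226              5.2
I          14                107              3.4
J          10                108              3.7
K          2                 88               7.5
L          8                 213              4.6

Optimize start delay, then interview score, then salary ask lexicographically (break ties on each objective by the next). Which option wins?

First minimize start delay: best is 2, kept {B, D, E, K}.
Then maximize interview score: best is 9.1, kept {B}.

B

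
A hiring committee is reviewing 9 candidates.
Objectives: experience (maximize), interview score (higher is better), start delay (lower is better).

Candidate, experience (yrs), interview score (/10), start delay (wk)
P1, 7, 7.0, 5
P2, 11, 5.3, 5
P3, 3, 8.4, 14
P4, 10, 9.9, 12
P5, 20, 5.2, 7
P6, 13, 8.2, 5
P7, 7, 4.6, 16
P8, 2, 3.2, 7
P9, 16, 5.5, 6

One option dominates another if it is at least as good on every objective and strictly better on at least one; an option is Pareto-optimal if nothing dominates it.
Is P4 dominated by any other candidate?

No

P1: worse on experience (7 vs 10).
P2: worse on interview score (5.3 vs 9.9).
P3: worse on experience (3 vs 10).
P5: worse on interview score (5.2 vs 9.9).
P6: worse on interview score (8.2 vs 9.9).
P7: worse on experience (7 vs 10).
P8: worse on experience (2 vs 10).
P9: worse on interview score (5.5 vs 9.9).
No option is at least as good as P4 on every objective and strictly better on one.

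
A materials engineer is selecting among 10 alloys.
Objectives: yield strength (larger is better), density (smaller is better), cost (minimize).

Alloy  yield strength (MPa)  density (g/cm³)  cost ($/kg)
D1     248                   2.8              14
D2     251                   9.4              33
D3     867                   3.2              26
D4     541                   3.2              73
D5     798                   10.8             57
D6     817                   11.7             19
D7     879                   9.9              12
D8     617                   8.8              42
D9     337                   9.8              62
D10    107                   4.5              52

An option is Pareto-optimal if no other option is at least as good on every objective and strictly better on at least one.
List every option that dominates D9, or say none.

D3: yield strength 867≥337, density 3.2≤9.8, cost 26≤62 — dominates D9.
D8: yield strength 617≥337, density 8.8≤9.8, cost 42≤62 — dominates D9.
Others (D1, D2, D4, D5, D6, D7, D10) are each worse than D9 on at least one objective.

D3, D8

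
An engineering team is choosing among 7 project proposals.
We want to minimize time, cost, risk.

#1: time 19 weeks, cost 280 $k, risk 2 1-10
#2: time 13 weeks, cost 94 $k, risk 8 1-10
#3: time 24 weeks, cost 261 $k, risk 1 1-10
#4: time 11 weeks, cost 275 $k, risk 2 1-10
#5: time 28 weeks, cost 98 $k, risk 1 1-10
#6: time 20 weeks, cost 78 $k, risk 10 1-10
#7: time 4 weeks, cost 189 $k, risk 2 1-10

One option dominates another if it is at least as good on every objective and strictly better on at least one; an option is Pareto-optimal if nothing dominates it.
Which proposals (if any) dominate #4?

#7: time 4≤11, cost 189≤275, risk 2≤2 — dominates #4.
Others (#1, #2, #3, #5, #6) are each worse than #4 on at least one objective.

#7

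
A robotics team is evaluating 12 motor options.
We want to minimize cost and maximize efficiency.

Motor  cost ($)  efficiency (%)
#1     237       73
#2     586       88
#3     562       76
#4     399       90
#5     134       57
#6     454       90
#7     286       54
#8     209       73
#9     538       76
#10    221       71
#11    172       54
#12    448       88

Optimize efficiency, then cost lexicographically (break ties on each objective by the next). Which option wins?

#4

First maximize efficiency: best is 90, kept {#4, #6}.
Then minimize cost: best is 399, kept {#4}.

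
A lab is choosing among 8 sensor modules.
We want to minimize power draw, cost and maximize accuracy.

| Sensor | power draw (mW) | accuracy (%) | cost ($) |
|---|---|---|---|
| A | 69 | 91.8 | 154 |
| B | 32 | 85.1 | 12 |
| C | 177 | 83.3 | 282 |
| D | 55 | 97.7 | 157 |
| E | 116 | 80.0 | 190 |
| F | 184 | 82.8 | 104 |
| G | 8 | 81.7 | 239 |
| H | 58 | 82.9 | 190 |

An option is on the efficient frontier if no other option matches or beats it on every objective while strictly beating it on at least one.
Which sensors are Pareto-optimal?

A: not dominated.
B: not dominated (best cost).
C: dominated by A (power draw 69≤177, accuracy 91.8≥83.3, cost 154≤282).
D: not dominated (best accuracy).
E: dominated by A (power draw 69≤116, accuracy 91.8≥80.0, cost 154≤190).
F: dominated by B (power draw 32≤184, accuracy 85.1≥82.8, cost 12≤104).
G: not dominated (best power draw).
H: dominated by B (power draw 32≤58, accuracy 85.1≥82.9, cost 12≤190).

A, B, D, G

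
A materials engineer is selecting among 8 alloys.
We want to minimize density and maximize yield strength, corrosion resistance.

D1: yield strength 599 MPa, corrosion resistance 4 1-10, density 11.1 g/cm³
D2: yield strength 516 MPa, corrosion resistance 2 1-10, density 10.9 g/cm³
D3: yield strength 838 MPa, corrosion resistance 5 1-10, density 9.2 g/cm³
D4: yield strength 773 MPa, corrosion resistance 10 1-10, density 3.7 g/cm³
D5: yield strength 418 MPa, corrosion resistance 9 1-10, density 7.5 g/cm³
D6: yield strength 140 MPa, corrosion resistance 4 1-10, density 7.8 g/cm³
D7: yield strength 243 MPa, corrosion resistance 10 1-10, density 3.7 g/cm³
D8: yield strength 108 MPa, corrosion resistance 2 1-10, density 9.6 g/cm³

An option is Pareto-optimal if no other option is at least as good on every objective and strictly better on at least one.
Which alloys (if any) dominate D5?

D4

D4: yield strength 773≥418, corrosion resistance 10≥9, density 3.7≤7.5 — dominates D5.
Others (D1, D2, D3, D6, D7, D8) are each worse than D5 on at least one objective.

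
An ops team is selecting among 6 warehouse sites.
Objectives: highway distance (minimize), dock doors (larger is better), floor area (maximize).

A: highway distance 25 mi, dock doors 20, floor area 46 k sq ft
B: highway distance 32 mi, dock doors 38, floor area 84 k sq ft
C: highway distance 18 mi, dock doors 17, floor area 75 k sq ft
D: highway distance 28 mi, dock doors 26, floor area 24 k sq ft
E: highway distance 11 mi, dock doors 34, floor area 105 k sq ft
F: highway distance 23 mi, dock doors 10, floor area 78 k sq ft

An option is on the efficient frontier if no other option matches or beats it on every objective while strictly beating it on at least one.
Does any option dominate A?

E vs A: highway distance 11≤25, dock doors 34≥20, floor area 105≥46 — E is at least as good on every objective and strictly better on at least one, so E dominates A.

Yes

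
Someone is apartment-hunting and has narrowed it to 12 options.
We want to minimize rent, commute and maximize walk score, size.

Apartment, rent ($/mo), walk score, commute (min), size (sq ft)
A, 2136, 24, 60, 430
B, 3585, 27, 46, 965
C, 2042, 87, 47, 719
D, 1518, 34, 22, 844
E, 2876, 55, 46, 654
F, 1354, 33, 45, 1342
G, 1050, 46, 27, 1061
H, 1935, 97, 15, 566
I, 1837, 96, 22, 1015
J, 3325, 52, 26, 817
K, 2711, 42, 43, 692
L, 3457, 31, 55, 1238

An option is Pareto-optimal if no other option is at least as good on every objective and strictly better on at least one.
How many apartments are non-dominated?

A: dominated by C (rent 2042≤2136, walk score 87≥24, commute 47≤60, size 719≥430).
B: dominated by F (rent 1354≤3585, walk score 33≥27, commute 45≤46, size 1342≥965).
C: dominated by I (rent 1837≤2042, walk score 96≥87, commute 22≤47, size 1015≥719).
D: not dominated.
E: dominated by I (rent 1837≤2876, walk score 96≥55, commute 22≤46, size 1015≥654).
F: not dominated (best size).
G: not dominated (best rent).
H: not dominated (best walk score).
I: not dominated.
J: dominated by I (rent 1837≤3325, walk score 96≥52, commute 22≤26, size 1015≥817).
K: dominated by G (rent 1050≤2711, walk score 46≥42, commute 27≤43, size 1061≥692).
L: dominated by F (rent 1354≤3457, walk score 33≥31, commute 45≤55, size 1342≥1238).
Pareto-optimal: D, F, G, H, I → 5.

5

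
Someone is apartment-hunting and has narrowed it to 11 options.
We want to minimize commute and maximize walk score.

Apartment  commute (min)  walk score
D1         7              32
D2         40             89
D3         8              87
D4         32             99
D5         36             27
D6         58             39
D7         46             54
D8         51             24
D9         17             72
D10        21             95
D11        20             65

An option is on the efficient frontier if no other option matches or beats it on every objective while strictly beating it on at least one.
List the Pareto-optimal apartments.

D1: not dominated (best commute).
D2: dominated by D4 (commute 32≤40, walk score 99≥89).
D3: not dominated.
D4: not dominated (best walk score).
D5: dominated by D1 (commute 7≤36, walk score 32≥27).
D6: dominated by D2 (commute 40≤58, walk score 89≥39).
D7: dominated by D2 (commute 40≤46, walk score 89≥54).
D8: dominated by D1 (commute 7≤51, walk score 32≥24).
D9: dominated by D3 (commute 8≤17, walk score 87≥72).
D10: not dominated.
D11: dominated by D3 (commute 8≤20, walk score 87≥65).

D1, D3, D4, D10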